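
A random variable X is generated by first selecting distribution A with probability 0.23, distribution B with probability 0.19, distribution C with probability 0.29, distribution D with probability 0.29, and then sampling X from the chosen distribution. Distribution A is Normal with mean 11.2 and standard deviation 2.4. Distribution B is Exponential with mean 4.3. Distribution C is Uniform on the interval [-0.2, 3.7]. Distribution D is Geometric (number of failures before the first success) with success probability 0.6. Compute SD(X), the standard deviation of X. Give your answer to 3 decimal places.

4.706

Per component, A: μ=11.2, E[X²]=131.2; B: μ=4.3, E[X²]=36.98; C: μ=1.75, E[X²]=4.33; D: μ=0.666667, E[X²]=1.55556.
E[X] = 0.23·11.2 + 0.19·4.3 + 0.29·1.75 + 0.29·0.666667 = 4.09383.
E[X²] = 0.23·131.2 + 0.19·36.98 + 0.29·4.33 + 0.29·1.55556 = 38.909.
Var(X) = E[X²] − (E[X])² = 38.909 − 16.7595 = 22.1495.
SD(X) = √22.1495 = 4.70633.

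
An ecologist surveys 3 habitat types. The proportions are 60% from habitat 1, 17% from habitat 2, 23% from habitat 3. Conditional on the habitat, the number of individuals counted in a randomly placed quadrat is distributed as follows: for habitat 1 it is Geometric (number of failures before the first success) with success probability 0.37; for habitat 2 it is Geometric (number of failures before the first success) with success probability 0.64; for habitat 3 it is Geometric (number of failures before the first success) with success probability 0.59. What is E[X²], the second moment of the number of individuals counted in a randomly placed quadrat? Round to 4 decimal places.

For each component E[X²] = Var + (mean)², giving 1: 7.5011; 2: 1.19531; 3: 1.66073.
Overall E[X²] = 0.6·7.5011 + 0.17·1.19531 + 0.23·1.66073 = 5.08583.

5.0858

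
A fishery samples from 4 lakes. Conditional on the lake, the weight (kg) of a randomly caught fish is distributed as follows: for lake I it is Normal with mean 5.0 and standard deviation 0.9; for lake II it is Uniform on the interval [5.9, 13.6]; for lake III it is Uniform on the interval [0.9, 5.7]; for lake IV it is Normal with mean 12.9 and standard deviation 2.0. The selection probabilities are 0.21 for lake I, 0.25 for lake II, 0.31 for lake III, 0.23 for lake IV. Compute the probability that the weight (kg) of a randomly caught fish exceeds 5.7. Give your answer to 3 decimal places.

Conditional on each lake, P(X > 5.7): I: 0.21835; II: 1; III: 0; IV: 0.999841.
By total probability, P(X > 5.7) = 0.21·0.21835 + 0.25·1 + 0.31·0 + 0.23·0.999841 = 0.525817.

0.526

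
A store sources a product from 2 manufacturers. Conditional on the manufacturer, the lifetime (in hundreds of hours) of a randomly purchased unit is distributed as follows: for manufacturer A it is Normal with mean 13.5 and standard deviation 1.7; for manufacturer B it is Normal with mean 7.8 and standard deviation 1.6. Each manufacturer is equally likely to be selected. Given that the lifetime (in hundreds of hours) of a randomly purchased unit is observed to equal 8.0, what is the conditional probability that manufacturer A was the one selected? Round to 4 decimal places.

0.0050

Likelihoods f(8.0 | ·): A: 0.00125185; B: 0.247399.
Posterior ∝ prior × likelihood. Numerator for A: 0.5·0.00125185 = 0.000625926.
Normalizing constant: 0.5·0.00125185 + 0.5·0.247399 = 0.124325.
P(A | observation) = 0.000625926 / 0.124325 = 0.00503459.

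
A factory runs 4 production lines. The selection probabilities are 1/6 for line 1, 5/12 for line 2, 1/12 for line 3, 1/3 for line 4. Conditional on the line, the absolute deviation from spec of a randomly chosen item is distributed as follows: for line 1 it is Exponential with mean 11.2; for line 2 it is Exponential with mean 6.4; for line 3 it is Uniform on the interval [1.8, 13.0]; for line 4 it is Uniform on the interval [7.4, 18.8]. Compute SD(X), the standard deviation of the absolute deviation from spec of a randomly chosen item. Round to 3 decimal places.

7.185

Per component, 1: μ=11.2, E[X²]=250.88; 2: μ=6.4, E[X²]=81.92; 3: μ=7.4, E[X²]=65.2133; 4: μ=13.1, E[X²]=182.44.
E[X] = 0.166667·11.2 + 0.416667·6.4 + 0.0833333·7.4 + 0.333333·13.1 = 9.51667.
E[X²] = 0.166667·250.88 + 0.416667·81.92 + 0.0833333·65.2133 + 0.333333·182.44 = 142.194.
Var(X) = E[X²] − (E[X])² = 142.194 − 90.5669 = 51.6275.
SD(X) = √51.6275 = 7.18523.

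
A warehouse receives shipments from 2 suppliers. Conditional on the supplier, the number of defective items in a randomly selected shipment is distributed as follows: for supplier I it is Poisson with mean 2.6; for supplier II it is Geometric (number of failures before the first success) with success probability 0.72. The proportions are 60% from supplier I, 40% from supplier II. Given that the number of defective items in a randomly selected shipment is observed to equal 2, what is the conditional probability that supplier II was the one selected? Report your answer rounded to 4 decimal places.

0.1304

Likelihoods P(X=2 | ·): I: 0.251045; II: 0.056448.
Posterior ∝ prior × likelihood. Numerator for II: 0.4·0.056448 = 0.0225792.
Normalizing constant: 0.6·0.251045 + 0.4·0.056448 = 0.173206.
P(II | observation) = 0.0225792 / 0.173206 = 0.13036.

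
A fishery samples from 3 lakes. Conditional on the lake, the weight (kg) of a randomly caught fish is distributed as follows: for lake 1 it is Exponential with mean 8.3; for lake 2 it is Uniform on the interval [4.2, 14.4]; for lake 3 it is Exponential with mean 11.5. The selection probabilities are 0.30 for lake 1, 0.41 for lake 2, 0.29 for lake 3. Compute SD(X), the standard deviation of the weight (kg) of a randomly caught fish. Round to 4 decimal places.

8.0102

Per component, 1: μ=8.3, E[X²]=137.78; 2: μ=9.3, E[X²]=95.16; 3: μ=11.5, E[X²]=264.5.
E[X] = 0.3·8.3 + 0.41·9.3 + 0.29·11.5 = 9.638.
E[X²] = 0.3·137.78 + 0.41·95.16 + 0.29·264.5 = 157.055.
Var(X) = E[X²] − (E[X])² = 157.055 − 92.891 = 64.1636.
SD(X) = √64.1636 = 8.01022.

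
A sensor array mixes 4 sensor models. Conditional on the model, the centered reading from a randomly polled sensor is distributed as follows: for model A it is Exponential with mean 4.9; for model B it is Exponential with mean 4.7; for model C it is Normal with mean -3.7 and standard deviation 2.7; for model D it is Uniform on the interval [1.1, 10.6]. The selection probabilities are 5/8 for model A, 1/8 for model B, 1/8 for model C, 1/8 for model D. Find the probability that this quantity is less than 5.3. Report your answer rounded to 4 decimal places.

Conditional on each model, P(X < 5.3): A: 0.660958; B: 0.67621; C: 0.999571; D: 0.442105.
By total probability, P(X < 5.3) = 0.625·0.660958 + 0.125·0.67621 + 0.125·0.999571 + 0.125·0.442105 = 0.677835.

0.6778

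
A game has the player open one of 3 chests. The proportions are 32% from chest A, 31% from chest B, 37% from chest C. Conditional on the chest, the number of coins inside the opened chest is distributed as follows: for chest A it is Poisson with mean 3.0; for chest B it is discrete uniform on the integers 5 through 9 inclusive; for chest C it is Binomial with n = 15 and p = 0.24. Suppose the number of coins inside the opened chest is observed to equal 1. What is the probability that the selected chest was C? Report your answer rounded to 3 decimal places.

Likelihoods P(X=1 | ·): A: 0.149361; B: 0; C: 0.0772134.
Posterior ∝ prior × likelihood. Numerator for C: 0.37·0.0772134 = 0.028569.
Normalizing constant: 0.32·0.149361 + 0.31·0 + 0.37·0.0772134 = 0.0763646.
P(C | observation) = 0.028569 / 0.0763646 = 0.374113.

0.374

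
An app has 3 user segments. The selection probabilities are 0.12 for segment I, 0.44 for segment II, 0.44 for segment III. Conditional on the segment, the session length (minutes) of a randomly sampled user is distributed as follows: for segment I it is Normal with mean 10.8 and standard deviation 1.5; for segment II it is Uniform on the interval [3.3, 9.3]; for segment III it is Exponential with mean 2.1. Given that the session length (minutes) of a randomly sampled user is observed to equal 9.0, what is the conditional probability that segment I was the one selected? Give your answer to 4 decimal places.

0.1693

Likelihoods f(9.0 | ·): I: 0.129457; II: 0.166667; III: 0.00655418.
Posterior ∝ prior × likelihood. Numerator for I: 0.12·0.129457 = 0.0155349.
Normalizing constant: 0.12·0.129457 + 0.44·0.166667 + 0.44·0.00655418 = 0.0917521.
P(I | observation) = 0.0155349 / 0.0917521 = 0.169314.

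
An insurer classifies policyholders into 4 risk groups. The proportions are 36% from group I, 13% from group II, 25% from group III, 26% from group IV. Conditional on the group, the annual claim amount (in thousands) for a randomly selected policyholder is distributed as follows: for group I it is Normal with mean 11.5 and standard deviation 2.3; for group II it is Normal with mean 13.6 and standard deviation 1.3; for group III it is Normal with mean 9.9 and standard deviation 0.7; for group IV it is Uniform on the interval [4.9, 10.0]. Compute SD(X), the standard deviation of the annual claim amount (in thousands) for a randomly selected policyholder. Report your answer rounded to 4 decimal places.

Per component, I: μ=11.5, E[X²]=137.54; II: μ=13.6, E[X²]=186.65; III: μ=9.9, E[X²]=98.5; IV: μ=7.45, E[X²]=57.67.
E[X] = 0.36·11.5 + 0.13·13.6 + 0.25·9.9 + 0.26·7.45 = 10.32.
E[X²] = 0.36·137.54 + 0.13·186.65 + 0.25·98.5 + 0.26·57.67 = 113.398.
Var(X) = E[X²] − (E[X])² = 113.398 − 106.502 = 6.8957.
SD(X) = √6.8957 = 2.62597.

2.6260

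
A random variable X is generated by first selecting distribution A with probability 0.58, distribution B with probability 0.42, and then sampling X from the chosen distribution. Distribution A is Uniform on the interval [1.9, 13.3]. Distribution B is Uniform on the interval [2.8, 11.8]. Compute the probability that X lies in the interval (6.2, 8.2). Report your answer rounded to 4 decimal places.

Conditional on each component, P(6.2 < X < 8.2): A: 0.175439; B: 0.222222.
By total probability, P(6.2 < X < 8.2) = 0.58·0.175439 + 0.42·0.222222 = 0.195088.

0.1951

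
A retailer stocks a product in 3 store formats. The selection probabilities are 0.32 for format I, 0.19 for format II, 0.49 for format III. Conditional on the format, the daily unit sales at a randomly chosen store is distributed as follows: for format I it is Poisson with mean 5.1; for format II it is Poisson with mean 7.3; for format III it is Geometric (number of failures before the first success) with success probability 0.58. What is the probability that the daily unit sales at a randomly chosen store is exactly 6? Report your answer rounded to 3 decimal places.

0.076

Conditional on each format, P(X = 6): I: 0.149; II: 0.141989; III: 0.00318364.
By total probability, P(X = 6) = 0.32·0.149 + 0.19·0.141989 + 0.49·0.00318364 = 0.076218.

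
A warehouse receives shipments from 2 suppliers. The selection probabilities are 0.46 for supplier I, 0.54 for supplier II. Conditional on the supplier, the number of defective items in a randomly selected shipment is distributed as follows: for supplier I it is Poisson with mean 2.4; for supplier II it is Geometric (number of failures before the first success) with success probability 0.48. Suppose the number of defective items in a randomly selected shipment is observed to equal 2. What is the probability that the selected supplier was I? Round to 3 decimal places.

Likelihoods P(X=2 | ·): I: 0.261268; II: 0.129792.
Posterior ∝ prior × likelihood. Numerator for I: 0.46·0.261268 = 0.120183.
Normalizing constant: 0.46·0.261268 + 0.54·0.129792 = 0.190271.
P(I | observation) = 0.120183 / 0.190271 = 0.631643.

0.632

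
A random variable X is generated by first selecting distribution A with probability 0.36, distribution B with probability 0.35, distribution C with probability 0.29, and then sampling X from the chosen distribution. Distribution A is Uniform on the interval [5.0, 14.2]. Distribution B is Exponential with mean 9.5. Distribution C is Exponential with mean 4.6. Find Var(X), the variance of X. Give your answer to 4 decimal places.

45.3114

Per component, A: μ=9.6, E[X²]=99.2133; B: μ=9.5, E[X²]=180.5; C: μ=4.6, E[X²]=42.32.
E[X] = 0.36·9.6 + 0.35·9.5 + 0.29·4.6 = 8.115.
E[X²] = 0.36·99.2133 + 0.35·180.5 + 0.29·42.32 = 111.165.
Var(X) = E[X²] − (E[X])² = 111.165 − 65.8532 = 45.3114.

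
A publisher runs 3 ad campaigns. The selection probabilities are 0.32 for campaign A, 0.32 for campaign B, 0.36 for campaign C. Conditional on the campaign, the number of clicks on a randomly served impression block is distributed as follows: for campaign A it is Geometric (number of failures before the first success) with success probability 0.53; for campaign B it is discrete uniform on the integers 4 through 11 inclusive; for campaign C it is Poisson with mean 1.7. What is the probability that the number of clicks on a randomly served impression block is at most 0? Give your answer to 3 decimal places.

0.235

Conditional on each campaign, P(X ≤ 0): A: 0.53; B: 0; C: 0.182684.
By total probability, P(X ≤ 0) = 0.32·0.53 + 0.32·0 + 0.36·0.182684 = 0.235366.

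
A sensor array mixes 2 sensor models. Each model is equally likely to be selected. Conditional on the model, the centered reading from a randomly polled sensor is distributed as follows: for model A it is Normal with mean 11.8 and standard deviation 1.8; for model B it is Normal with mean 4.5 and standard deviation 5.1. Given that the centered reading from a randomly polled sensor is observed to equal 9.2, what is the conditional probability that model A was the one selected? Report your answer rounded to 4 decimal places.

0.6042

Likelihoods f(9.2 | ·): A: 0.0780867; B: 0.0511587.
Posterior ∝ prior × likelihood. Numerator for A: 0.5·0.0780867 = 0.0390434.
Normalizing constant: 0.5·0.0780867 + 0.5·0.0511587 = 0.0646227.
P(A | observation) = 0.0390434 / 0.0646227 = 0.604174.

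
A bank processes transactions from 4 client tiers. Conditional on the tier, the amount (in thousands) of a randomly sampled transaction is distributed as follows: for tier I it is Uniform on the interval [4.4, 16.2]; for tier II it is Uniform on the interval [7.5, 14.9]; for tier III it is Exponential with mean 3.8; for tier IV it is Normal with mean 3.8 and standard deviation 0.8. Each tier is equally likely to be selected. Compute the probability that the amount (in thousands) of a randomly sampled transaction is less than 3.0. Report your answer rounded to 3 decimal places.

0.176

Conditional on each tier, P(X < 3.0): I: 0; II: 0; III: 0.545916; IV: 0.158655.
By total probability, P(X < 3.0) = 0.25·0 + 0.25·0 + 0.25·0.545916 + 0.25·0.158655 = 0.176143.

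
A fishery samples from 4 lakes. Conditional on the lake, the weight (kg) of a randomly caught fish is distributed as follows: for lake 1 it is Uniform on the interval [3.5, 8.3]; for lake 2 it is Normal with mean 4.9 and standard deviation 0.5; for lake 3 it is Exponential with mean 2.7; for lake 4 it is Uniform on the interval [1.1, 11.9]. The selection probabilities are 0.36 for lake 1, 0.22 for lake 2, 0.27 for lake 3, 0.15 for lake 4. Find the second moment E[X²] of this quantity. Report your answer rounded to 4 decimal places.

For each component E[X²] = Var + (mean)², giving 1: 36.73; 2: 24.26; 3: 14.58; 4: 51.97.
Overall E[X²] = 0.36·36.73 + 0.22·24.26 + 0.27·14.58 + 0.15·51.97 = 30.2921.

30.2921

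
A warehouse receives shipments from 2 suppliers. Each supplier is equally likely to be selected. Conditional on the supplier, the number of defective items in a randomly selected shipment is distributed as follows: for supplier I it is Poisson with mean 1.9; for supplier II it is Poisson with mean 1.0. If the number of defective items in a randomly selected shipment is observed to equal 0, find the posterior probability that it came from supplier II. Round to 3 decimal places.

Likelihoods P(X=0 | ·): I: 0.149569; II: 0.367879.
Posterior ∝ prior × likelihood. Numerator for II: 0.5·0.367879 = 0.18394.
Normalizing constant: 0.5·0.149569 + 0.5·0.367879 = 0.258724.
P(II | observation) = 0.18394 / 0.258724 = 0.71095.

0.711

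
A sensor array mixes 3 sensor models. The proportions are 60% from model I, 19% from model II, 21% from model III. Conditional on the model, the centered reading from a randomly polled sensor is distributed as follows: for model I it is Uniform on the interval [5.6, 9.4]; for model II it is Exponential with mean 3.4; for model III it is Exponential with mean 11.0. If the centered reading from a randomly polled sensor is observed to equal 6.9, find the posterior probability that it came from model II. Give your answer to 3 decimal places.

0.042

Likelihoods f(6.9 | ·): I: 0.263158; II: 0.0386508; III: 0.0485497.
Posterior ∝ prior × likelihood. Numerator for II: 0.19·0.0386508 = 0.00734366.
Normalizing constant: 0.6·0.263158 + 0.19·0.0386508 + 0.21·0.0485497 = 0.175434.
P(II | observation) = 0.00734366 / 0.175434 = 0.04186.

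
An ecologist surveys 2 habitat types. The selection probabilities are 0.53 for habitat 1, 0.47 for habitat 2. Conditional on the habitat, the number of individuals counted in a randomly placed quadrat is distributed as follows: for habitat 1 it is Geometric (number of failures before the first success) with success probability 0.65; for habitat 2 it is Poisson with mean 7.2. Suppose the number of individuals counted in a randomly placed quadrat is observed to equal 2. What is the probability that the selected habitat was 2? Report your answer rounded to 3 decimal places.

0.177

Likelihoods P(X=2 | ·): 1: 0.079625; 2: 0.0193515.
Posterior ∝ prior × likelihood. Numerator for 2: 0.47·0.0193515 = 0.00909521.
Normalizing constant: 0.53·0.079625 + 0.47·0.0193515 = 0.0512965.
P(2 | observation) = 0.00909521 / 0.0512965 = 0.177307.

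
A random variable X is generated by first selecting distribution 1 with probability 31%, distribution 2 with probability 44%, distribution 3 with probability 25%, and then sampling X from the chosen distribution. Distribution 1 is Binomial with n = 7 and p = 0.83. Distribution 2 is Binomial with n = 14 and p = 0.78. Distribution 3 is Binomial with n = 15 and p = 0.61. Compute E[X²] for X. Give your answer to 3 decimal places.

For each component E[X²] = Var + (mean)², giving 1: 34.7438; 2: 121.649; 3: 87.291.
Overall E[X²] = 0.31·34.7438 + 0.44·121.649 + 0.25·87.291 = 86.1188.

86.119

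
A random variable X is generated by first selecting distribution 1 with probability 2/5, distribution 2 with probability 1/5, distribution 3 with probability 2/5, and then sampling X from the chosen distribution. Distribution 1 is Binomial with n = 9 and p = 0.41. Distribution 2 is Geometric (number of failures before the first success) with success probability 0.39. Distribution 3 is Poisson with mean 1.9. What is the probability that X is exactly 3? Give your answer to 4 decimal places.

Conditional on each component, P(X = 3): 1: 0.244198; 2: 0.0885226; 3: 0.170982.
By total probability, P(X = 3) = 0.4·0.244198 + 0.2·0.0885226 + 0.4·0.170982 = 0.183777.

0.1838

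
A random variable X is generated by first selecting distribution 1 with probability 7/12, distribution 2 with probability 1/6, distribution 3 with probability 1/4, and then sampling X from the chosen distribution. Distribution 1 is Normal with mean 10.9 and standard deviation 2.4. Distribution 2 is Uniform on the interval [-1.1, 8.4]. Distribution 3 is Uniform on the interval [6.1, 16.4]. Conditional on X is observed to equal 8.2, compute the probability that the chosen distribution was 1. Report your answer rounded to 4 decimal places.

Likelihoods f(8.2 | ·): 1: 0.0882819; 2: 0.105263; 3: 0.0970874.
Posterior ∝ prior × likelihood. Numerator for 1: 0.583333·0.0882819 = 0.0514978.
Normalizing constant: 0.583333·0.0882819 + 0.166667·0.105263 + 0.25·0.0970874 = 0.0933135.
P(1 | observation) = 0.0514978 / 0.0933135 = 0.551879.

0.5519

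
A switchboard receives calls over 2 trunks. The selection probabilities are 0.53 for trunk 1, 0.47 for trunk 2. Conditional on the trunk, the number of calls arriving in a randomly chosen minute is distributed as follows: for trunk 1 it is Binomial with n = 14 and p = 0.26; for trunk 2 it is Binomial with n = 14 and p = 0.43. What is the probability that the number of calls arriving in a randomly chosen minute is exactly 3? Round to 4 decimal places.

0.1516

Conditional on each trunk, P(X = 3): 1: 0.233115; 2: 0.0597214.
By total probability, P(X = 3) = 0.53·0.233115 + 0.47·0.0597214 = 0.15162.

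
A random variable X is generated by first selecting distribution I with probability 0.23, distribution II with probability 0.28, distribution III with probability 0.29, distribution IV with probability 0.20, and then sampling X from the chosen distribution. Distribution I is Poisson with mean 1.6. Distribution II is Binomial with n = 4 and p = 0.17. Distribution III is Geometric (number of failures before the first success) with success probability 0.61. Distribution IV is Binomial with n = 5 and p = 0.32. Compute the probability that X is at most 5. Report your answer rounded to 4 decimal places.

Conditional on each component, P(X ≤ 5): I: 0.99396; II: 1; III: 0.996481; IV: 1.
By total probability, P(X ≤ 5) = 0.23·0.99396 + 0.28·1 + 0.29·0.996481 + 0.2·1 = 0.99759.

0.9976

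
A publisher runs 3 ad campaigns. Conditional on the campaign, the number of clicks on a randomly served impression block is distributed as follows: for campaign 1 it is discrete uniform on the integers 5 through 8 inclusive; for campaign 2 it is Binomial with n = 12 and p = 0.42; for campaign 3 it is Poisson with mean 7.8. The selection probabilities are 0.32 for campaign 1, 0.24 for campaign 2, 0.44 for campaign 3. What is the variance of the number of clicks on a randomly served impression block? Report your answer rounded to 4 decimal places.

5.7396

Per component, 1: μ=6.5, E[X²]=43.5; 2: μ=5.04, E[X²]=28.3248; 3: μ=7.8, E[X²]=68.64.
E[X] = 0.32·6.5 + 0.24·5.04 + 0.44·7.8 = 6.7216.
E[X²] = 0.32·43.5 + 0.24·28.3248 + 0.44·68.64 = 50.9196.
Var(X) = E[X²] − (E[X])² = 50.9196 − 45.1799 = 5.73965.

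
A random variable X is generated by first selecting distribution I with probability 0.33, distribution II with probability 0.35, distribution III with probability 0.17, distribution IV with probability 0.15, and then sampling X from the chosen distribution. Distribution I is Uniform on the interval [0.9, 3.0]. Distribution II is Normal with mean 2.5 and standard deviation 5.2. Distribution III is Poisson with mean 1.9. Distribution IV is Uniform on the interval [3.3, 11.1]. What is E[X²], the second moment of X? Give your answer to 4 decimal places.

For each component E[X²] = Var + (mean)², giving I: 4.17; II: 33.29; III: 5.51; IV: 56.91.
Overall E[X²] = 0.33·4.17 + 0.35·33.29 + 0.17·5.51 + 0.15·56.91 = 22.5008.

22.5008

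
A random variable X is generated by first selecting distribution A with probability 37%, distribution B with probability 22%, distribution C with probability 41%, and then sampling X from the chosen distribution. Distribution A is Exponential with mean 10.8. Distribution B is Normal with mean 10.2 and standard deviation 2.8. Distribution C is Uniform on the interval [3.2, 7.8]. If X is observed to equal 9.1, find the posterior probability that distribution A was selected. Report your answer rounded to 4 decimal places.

Likelihoods f(9.1 | ·): A: 0.0398697; B: 0.131898; C: 0.
Posterior ∝ prior × likelihood. Numerator for A: 0.37·0.0398697 = 0.0147518.
Normalizing constant: 0.37·0.0398697 + 0.22·0.131898 + 0.41·0 = 0.0437693.
P(A | observation) = 0.0147518 / 0.0437693 = 0.337035.

0.3370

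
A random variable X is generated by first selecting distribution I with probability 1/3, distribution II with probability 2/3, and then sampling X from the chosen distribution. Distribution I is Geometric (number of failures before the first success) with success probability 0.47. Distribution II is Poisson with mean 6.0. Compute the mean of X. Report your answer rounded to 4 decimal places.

Component means — I: 1.12766; II: 6.
E[X] = 0.333333·1.12766 + 0.666667·6 = 4.37589.

4.3759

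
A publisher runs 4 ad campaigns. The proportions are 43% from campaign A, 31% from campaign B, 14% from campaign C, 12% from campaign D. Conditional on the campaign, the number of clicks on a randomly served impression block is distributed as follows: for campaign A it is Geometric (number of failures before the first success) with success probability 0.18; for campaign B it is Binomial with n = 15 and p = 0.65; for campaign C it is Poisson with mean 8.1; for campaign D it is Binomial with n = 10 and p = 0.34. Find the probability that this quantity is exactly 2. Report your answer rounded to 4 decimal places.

Conditional on each campaign, P(X = 2): A: 0.121032; B: 5.24687e-05; C: 0.0099576; D: 0.187293.
By total probability, P(X = 2) = 0.43·0.121032 + 0.31·5.24687e-05 + 0.14·0.0099576 + 0.12·0.187293 = 0.0759293.

0.0759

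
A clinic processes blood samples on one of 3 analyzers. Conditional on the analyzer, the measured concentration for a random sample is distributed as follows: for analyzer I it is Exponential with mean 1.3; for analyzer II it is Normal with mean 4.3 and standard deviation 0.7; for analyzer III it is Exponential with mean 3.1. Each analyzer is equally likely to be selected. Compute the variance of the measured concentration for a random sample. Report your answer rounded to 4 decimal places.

Per component, I: μ=1.3, E[X²]=3.38; II: μ=4.3, E[X²]=18.98; III: μ=3.1, E[X²]=19.22.
E[X] = 0.333333·1.3 + 0.333333·4.3 + 0.333333·3.1 = 2.9.
E[X²] = 0.333333·3.38 + 0.333333·18.98 + 0.333333·19.22 = 13.86.
Var(X) = E[X²] − (E[X])² = 13.86 − 8.41 = 5.45.

5.4500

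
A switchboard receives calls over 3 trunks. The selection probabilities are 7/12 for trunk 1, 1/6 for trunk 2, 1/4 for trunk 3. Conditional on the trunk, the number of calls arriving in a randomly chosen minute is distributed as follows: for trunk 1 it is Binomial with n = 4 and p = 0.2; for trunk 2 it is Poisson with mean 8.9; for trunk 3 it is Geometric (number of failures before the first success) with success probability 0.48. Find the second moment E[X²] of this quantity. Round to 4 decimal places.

For each component E[X²] = Var + (mean)², giving 1: 1.28; 2: 88.11; 3: 3.43056.
Overall E[X²] = 0.583333·1.28 + 0.166667·88.11 + 0.25·3.43056 = 16.2893.

16.2893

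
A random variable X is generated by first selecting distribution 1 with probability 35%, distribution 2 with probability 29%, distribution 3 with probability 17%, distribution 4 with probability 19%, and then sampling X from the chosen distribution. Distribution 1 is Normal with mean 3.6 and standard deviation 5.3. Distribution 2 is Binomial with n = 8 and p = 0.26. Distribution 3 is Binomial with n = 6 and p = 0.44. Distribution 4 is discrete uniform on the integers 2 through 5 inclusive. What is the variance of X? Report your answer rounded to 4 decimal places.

11.2072

Per component, 1: μ=3.6, E[X²]=41.05; 2: μ=2.08, E[X²]=5.8656; 3: μ=2.64, E[X²]=8.448; 4: μ=3.5, E[X²]=13.5.
E[X] = 0.35·3.6 + 0.29·2.08 + 0.17·2.64 + 0.19·3.5 = 2.977.
E[X²] = 0.35·41.05 + 0.29·5.8656 + 0.17·8.448 + 0.19·13.5 = 20.0697.
Var(X) = E[X²] − (E[X])² = 20.0697 − 8.86253 = 11.2072.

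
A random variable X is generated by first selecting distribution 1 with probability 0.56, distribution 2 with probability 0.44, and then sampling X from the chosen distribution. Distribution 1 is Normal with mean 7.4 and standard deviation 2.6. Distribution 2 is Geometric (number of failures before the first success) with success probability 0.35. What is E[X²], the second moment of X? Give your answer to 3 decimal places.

For each component E[X²] = Var + (mean)², giving 1: 61.52; 2: 8.7551.
Overall E[X²] = 0.56·61.52 + 0.44·8.7551 = 38.3034.

38.303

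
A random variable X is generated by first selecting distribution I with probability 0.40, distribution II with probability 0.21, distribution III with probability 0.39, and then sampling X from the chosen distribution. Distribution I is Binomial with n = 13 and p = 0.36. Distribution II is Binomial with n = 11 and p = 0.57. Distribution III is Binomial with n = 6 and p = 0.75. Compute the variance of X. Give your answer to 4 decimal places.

2.6770

Per component, I: μ=4.68, E[X²]=24.8976; II: μ=6.27, E[X²]=42.009; III: μ=4.5, E[X²]=21.375.
E[X] = 0.4·4.68 + 0.21·6.27 + 0.39·4.5 = 4.9437.
E[X²] = 0.4·24.8976 + 0.21·42.009 + 0.39·21.375 = 27.1172.
Var(X) = E[X²] − (E[X])² = 27.1172 − 24.4402 = 2.67701.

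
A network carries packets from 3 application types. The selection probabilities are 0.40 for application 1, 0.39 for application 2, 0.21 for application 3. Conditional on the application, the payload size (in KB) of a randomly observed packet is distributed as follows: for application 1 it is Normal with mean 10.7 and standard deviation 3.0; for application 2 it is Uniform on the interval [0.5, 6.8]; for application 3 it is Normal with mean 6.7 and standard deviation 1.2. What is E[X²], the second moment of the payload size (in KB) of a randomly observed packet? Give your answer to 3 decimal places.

65.611

For each component E[X²] = Var + (mean)², giving 1: 123.49; 2: 16.63; 3: 46.33.
Overall E[X²] = 0.4·123.49 + 0.39·16.63 + 0.21·46.33 = 65.611.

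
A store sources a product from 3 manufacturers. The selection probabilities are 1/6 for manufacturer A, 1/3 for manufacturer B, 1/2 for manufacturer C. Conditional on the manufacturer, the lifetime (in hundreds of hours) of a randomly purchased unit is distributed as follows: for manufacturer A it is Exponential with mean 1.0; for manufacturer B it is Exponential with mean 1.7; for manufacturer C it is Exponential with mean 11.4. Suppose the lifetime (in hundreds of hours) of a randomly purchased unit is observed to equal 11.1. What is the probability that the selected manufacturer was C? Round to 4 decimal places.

Likelihoods f(11.1 | ·): A: 1.51123e-05; B: 0.000858744; C: 0.0331306.
Posterior ∝ prior × likelihood. Numerator for C: 0.5·0.0331306 = 0.0165653.
Normalizing constant: 0.166667·1.51123e-05 + 0.333333·0.000858744 + 0.5·0.0331306 = 0.0168541.
P(C | observation) = 0.0165653 / 0.0168541 = 0.982867.

0.9829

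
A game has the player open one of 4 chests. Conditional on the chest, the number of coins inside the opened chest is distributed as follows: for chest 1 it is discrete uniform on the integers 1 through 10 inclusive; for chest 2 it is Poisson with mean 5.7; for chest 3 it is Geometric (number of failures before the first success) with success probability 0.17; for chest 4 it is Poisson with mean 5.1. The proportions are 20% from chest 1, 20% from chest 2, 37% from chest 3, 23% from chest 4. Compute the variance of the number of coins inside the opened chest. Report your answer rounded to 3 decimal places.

Per component, 1: μ=5.5, E[X²]=38.5; 2: μ=5.7, E[X²]=38.19; 3: μ=4.88235, E[X²]=52.5571; 4: μ=5.1, E[X²]=31.11.
E[X] = 0.2·5.5 + 0.2·5.7 + 0.37·4.88235 + 0.23·5.1 = 5.21947.
E[X²] = 0.2·38.5 + 0.2·38.19 + 0.37·52.5571 + 0.23·31.11 = 41.9394.
Var(X) = E[X²] − (E[X])² = 41.9394 − 27.2429 = 14.6966.

14.697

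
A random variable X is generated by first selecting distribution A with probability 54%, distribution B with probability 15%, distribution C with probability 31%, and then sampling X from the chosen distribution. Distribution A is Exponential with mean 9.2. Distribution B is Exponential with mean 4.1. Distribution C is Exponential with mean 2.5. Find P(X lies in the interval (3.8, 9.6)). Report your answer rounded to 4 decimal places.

0.2732

Conditional on each component, P(3.8 < X < 9.6): A: 0.309406; B: 0.29962; C: 0.197218.
By total probability, P(3.8 < X < 9.6) = 0.54·0.309406 + 0.15·0.29962 + 0.31·0.197218 = 0.27316.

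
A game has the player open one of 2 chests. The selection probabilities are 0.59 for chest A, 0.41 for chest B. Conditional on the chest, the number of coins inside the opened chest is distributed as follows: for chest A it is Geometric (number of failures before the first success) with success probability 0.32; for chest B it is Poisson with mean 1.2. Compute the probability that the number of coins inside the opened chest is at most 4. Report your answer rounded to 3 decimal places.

0.911

Conditional on each chest, P(X ≤ 4): A: 0.854607; B: 0.992254.
By total probability, P(X ≤ 4) = 0.59·0.854607 + 0.41·0.992254 = 0.911042.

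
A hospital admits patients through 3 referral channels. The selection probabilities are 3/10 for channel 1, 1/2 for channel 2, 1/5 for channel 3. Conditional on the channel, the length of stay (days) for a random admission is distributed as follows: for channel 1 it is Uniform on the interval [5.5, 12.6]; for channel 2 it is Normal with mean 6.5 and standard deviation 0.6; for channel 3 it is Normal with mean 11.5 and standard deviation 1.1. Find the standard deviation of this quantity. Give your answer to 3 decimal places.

2.349

Per component, 1: μ=9.05, E[X²]=86.1033; 2: μ=6.5, E[X²]=42.61; 3: μ=11.5, E[X²]=133.46.
E[X] = 0.3·9.05 + 0.5·6.5 + 0.2·11.5 = 8.265.
E[X²] = 0.3·86.1033 + 0.5·42.61 + 0.2·133.46 = 73.828.
Var(X) = E[X²] − (E[X])² = 73.828 − 68.3102 = 5.51778.
SD(X) = √5.51778 = 2.34899.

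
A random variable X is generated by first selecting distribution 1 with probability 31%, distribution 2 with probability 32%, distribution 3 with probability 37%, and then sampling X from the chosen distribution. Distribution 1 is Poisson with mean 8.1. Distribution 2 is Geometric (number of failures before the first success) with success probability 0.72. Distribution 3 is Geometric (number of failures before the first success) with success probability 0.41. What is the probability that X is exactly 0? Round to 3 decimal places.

0.382

Conditional on each component, P(X = 0): 1: 0.000303539; 2: 0.72; 3: 0.41.
By total probability, P(X = 0) = 0.31·0.000303539 + 0.32·0.72 + 0.37·0.41 = 0.382194.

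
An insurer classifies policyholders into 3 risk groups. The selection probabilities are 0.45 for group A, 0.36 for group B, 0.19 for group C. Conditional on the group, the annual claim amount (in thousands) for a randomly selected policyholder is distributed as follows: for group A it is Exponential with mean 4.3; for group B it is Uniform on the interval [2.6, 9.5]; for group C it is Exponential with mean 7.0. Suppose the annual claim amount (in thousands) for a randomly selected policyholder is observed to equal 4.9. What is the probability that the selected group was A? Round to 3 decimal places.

Likelihoods f(4.9 | ·): A: 0.0744111; B: 0.144928; C: 0.0709408.
Posterior ∝ prior × likelihood. Numerator for A: 0.45·0.0744111 = 0.033485.
Normalizing constant: 0.45·0.0744111 + 0.36·0.144928 + 0.19·0.0709408 = 0.0991377.
P(A | observation) = 0.033485 / 0.0991377 = 0.337763.

0.338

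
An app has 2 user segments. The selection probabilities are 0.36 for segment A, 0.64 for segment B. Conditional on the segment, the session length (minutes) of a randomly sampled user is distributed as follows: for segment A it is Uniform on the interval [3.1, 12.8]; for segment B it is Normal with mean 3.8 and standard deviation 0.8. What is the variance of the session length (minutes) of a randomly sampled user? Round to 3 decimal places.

7.200

Per component, A: μ=7.95, E[X²]=71.0433; B: μ=3.8, E[X²]=15.08.
E[X] = 0.36·7.95 + 0.64·3.8 = 5.294.
E[X²] = 0.36·71.0433 + 0.64·15.08 = 35.2268.
Var(X) = E[X²] − (E[X])² = 35.2268 − 28.0264 = 7.20036.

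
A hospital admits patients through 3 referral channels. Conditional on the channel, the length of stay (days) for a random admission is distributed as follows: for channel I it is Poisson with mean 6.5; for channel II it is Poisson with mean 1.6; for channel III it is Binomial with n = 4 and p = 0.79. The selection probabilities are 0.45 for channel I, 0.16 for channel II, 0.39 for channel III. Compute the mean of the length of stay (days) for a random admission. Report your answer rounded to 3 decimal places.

Component means — I: 6.5; II: 1.6; III: 3.16.
E[X] = 0.45·6.5 + 0.16·1.6 + 0.39·3.16 = 4.4134.

4.413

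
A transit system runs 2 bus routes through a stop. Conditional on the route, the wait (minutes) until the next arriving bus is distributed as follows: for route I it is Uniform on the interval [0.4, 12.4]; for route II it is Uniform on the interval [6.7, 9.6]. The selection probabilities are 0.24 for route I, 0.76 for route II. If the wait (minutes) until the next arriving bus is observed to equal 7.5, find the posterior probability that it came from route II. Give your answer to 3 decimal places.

Likelihoods f(7.5 | ·): I: 0.0833333; II: 0.344828.
Posterior ∝ prior × likelihood. Numerator for II: 0.76·0.344828 = 0.262069.
Normalizing constant: 0.24·0.0833333 + 0.76·0.344828 = 0.282069.
P(II | observation) = 0.262069 / 0.282069 = 0.929095.

0.929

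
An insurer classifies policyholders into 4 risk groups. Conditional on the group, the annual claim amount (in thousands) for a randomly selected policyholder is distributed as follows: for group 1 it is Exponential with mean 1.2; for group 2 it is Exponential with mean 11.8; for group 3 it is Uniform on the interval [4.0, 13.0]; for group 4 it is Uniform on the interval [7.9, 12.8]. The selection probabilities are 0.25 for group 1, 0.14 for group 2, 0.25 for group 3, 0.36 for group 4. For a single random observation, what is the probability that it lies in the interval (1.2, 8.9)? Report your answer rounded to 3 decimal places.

0.362

Conditional on each group, P(1.2 < X < 8.9): 1: 0.367278; 2: 0.432936; 3: 0.544444; 4: 0.204082.
By total probability, P(1.2 < X < 8.9) = 0.25·0.367278 + 0.14·0.432936 + 0.25·0.544444 + 0.36·0.204082 = 0.362011.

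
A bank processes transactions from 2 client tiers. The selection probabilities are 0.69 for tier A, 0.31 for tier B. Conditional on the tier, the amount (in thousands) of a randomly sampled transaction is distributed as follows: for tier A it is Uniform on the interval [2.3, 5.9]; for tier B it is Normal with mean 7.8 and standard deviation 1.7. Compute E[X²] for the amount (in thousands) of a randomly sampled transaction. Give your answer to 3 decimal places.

For each component E[X²] = Var + (mean)², giving A: 17.89; B: 63.73.
Overall E[X²] = 0.69·17.89 + 0.31·63.73 = 32.1004.

32.100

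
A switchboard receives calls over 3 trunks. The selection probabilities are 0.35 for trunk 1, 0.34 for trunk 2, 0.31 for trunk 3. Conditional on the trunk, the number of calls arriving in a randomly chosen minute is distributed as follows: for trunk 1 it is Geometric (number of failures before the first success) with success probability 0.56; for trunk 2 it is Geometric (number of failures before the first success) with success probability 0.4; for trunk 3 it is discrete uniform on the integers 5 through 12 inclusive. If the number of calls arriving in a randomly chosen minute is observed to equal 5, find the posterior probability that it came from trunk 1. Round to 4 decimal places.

0.0615

Likelihoods P(X=5 | ·): 1: 0.00923531; 2: 0.031104; 3: 0.125.
Posterior ∝ prior × likelihood. Numerator for 1: 0.35·0.00923531 = 0.00323236.
Normalizing constant: 0.35·0.00923531 + 0.34·0.031104 + 0.31·0.125 = 0.0525577.
P(1 | observation) = 0.00323236 / 0.0525577 = 0.0615011.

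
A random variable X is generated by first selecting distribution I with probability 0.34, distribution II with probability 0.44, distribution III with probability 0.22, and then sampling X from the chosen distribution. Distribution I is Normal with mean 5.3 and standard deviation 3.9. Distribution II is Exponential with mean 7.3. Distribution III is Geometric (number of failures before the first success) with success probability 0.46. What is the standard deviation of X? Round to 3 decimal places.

5.889

Per component, I: μ=5.3, E[X²]=43.3; II: μ=7.3, E[X²]=106.58; III: μ=1.17391, E[X²]=3.93006.
E[X] = 0.34·5.3 + 0.44·7.3 + 0.22·1.17391 = 5.27226.
E[X²] = 0.34·43.3 + 0.44·106.58 + 0.22·3.93006 = 62.4818.
Var(X) = E[X²] − (E[X])² = 62.4818 − 27.7967 = 34.6851.
SD(X) = √34.6851 = 5.8894.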